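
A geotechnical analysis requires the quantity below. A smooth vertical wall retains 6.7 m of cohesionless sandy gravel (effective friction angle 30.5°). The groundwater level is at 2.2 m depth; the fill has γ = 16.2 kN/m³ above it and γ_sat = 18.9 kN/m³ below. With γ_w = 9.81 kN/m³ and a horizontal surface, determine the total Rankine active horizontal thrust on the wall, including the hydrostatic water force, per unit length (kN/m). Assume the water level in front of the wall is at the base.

K_a = tan²(45° − φ/2) = 0.3267.
γ' = 18.9 − 9.81 = 9.090 kN/m³. Depth below WT = 4.5 m.
σ'_h at WT = K_a γ d_w = 11.64 kPa; at base = 11.64 + K_a γ' × 4.5 = 25.00 kPa.
P₁ (0–2.2 m) = ½×11.64×2.2 = 12.81. P₂ (2.2–6.7 m) = ½(11.64+25.00)×4.5 = 82.46.
P_w = ½ γ_w h₂² = 0.5×9.81×4.5² = 99.33. Total = 12.81+82.46+99.33 = 194.6 kN/m.

195 kN/m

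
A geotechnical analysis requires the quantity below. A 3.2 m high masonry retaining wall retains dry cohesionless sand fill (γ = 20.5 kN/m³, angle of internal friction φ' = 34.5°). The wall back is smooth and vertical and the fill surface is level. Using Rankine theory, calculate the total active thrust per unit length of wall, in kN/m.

29.1 kN/m

K_a = tan²(45° − φ/2) = 0.2768.
P_a = ½ K_a γ H² = 0.5 × 0.2768 × 20.5 × 3.2² = 29.05 kN/m.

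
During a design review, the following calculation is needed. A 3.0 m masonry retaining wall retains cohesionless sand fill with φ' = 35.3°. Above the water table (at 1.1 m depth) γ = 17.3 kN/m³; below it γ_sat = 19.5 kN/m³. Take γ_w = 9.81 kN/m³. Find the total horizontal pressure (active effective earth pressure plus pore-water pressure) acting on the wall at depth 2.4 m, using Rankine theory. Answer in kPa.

21.2 kPa

K_a = (1 − sin φ)/(1 + sin φ) = 0.2675.
γ' = 19.5 − 9.81 = 9.690 kN/m³.
Effective vertical stress at 2.4 m: σ'_v = 17.3×1.1 + 9.690×1.30 = 31.63 kPa.
σ'_h = K_a σ'_v = 0.2675 × 31.63 = 8.462 kPa; u = γ_w × 1.30 = 12.75 kPa.
Total σ_h = 8.462 + 12.75 = 21.21 kPa.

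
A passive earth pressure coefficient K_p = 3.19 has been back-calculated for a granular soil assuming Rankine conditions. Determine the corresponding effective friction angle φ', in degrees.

K_p = (1+sin φ)/(1−sin φ) ⇒ sin φ = (K_p − 1)/(K_p + 1) = 0.5227.
φ = arcsin(0.5227) = 31.51°.

31.5°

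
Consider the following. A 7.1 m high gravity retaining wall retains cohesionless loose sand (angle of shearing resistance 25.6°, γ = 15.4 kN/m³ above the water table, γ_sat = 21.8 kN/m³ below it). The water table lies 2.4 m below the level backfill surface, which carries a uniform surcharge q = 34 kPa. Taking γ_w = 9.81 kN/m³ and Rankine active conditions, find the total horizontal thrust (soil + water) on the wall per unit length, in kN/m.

343 kN/m

K_a = tan²(45° − φ/2) = 0.3966.
γ' = 21.8 − 9.81 = 11.99 kN/m³. h₂ = H − d_w = 4.7 m.
σ'_h: at surface K_a·q = 13.48; at WT K_a(q+γd_w) = 28.14; at base K_a(q+γd_w+γ'h₂) = 50.49 kPa.
P₁ = ½(13.48+28.14)×2.4 = 49.95; P₂ = ½(28.14+50.49)×4.7 = 184.8; P_w = ½γ_w h₂² = 108.4.
Total = 49.95+184.8+108.4 = 343.1 kN/m.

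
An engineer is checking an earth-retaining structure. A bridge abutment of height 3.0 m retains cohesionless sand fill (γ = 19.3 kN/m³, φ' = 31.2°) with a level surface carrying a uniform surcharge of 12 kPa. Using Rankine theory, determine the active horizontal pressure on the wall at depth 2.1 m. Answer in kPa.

K_a = (1 − sin φ)/(1 + sin φ) = 0.3175.
σ_v = γz + q = 19.3 × 2.1 + 12 = 52.53 kPa.
σ_h = K_a σ_v = 0.3175 × 52.53 = 16.68 kPa.

16.7 kPa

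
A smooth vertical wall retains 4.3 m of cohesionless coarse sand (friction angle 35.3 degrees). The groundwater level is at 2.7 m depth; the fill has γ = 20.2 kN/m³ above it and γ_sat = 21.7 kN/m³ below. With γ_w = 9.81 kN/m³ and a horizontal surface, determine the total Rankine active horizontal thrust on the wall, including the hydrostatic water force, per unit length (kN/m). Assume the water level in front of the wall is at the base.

59.7 kN/m

K_a = tan²(45° − φ/2) = 0.2675.
γ' = 21.7 − 9.81 = 11.89 kN/m³. Depth below WT = 1.6 m.
σ'_h at WT = K_a γ d_w = 14.59 kPa; at base = 14.59 + K_a γ' × 1.6 = 19.68 kPa.
P₁ (0–2.7 m) = ½×14.59×2.7 = 19.70. P₂ (2.7–4.3 m) = ½(14.59+19.68)×1.6 = 27.42.
P_w = ½ γ_w h₂² = 0.5×9.81×1.6² = 12.56. Total = 19.70+27.42+12.56 = 59.67 kN/m.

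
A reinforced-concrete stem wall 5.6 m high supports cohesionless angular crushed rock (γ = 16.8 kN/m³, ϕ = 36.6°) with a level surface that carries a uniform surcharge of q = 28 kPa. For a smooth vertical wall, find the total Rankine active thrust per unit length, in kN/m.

106 kN/m

K_a = tan²(45° − φ/2) = 0.2530.
Soil triangle: ½ K_a γ H² = 0.5×0.2530×16.8×5.6² = 66.63 kN/m.
Surcharge rectangle: K_a q H = 0.2530×28×5.6 = 39.66 kN/m.
Total = 66.63 + 39.66 = 106.3 kN/m.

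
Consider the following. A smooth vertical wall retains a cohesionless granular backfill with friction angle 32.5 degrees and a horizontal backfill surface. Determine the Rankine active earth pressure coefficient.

0.301

K_a = (1 − sin φ)/(1 + sin φ) = (1 − sin 32.5°)/(1 + sin 32.5°) = 0.3010.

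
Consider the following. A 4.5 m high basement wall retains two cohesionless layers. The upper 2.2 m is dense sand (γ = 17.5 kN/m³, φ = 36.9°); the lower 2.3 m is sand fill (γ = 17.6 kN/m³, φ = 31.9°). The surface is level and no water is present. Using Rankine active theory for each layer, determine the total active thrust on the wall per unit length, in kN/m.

52.3 kN/m

K_a1 = tan²(45°−36.9°/2) = 0.2497; K_a2 = tan²(45°−31.9°/2) = 0.3085.
Layer 1: σ at base = K_a1 γ₁ h₁ = 9.612 kPa; P₁ = ½×9.612×2.2 = 10.57.
Layer 2: σ_v at top = γ₁h₁ = 38.50; σ_h top = K_a2×38.50 = 11.88; σ_h base = K_a2×(38.50+17.6×2.3) = 24.37.
P₂ = ½(11.88+24.37)×2.3 = 41.68. Total P_a = 10.57+41.68 = 52.26 kN/m.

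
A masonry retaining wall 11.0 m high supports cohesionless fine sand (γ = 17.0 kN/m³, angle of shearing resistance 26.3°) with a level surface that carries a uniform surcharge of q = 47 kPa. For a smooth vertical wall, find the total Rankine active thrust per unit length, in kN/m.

K_a = tan²(45° − φ/2) = 0.3859.
Soil triangle: ½ K_a γ H² = 0.5×0.3859×17.0×11.0² = 396.9 kN/m.
Surcharge rectangle: K_a q H = 0.3859×47×11.0 = 199.5 kN/m.
Total = 396.9 + 199.5 = 596.5 kN/m.

596 kN/m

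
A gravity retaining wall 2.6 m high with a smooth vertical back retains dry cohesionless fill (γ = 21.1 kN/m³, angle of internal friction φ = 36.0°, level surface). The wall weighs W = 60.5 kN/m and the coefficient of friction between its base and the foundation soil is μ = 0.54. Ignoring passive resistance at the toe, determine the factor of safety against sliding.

K_a = tan²(45° − 36.0°/2) = 0.2596.
P_a = ½K_aγH² = 0.5×0.2596×21.1×2.6² = 18.52 kN/m, acting at H/3 = 0.8667 m above the base.
FS_sliding = μW / P_a = 0.54×60.5 / 18.52 = 1.764.

1.76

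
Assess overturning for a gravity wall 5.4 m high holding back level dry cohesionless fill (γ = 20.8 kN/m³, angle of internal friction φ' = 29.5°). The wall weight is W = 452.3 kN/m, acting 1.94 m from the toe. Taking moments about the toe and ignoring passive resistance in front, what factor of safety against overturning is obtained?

4.73

K_a = tan²(45° − 29.5°/2) = 0.3401.
P_a = ½K_aγH² = 0.5×0.3401×20.8×5.4² = 103.1 kN/m, acting at H/3 = 1.800 m above the base.
Overturning moment M_o = P_a × H/3 = 103.1 × 1.800 = 185.7.
Resisting moment M_r = W × 1.94 = 452.3 × 1.94 = 877.5.
FS_overturning = M_r/M_o = 877.5/185.7 = 4.726.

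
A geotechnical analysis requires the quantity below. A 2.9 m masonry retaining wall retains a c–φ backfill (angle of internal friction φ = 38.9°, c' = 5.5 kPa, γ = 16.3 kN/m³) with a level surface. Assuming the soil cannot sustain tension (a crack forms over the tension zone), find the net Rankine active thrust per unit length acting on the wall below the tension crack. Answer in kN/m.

4.13 kN/m

K_a = 0.2285; √K_a = 0.4780.
Tension-crack depth z_c = 2c/(γ√K_a) = 2×5.5/(16.3×0.4780) = 1.412 m.
σ_a at base = K_a γ H − 2c√K_a = 0.2285×16.3×2.9 − 2×5.5×0.4780 = 5.544 kPa.
P_a = ½ × 5.544 × (H − z_c) = 0.5×5.544×1.488 = 4.126 kN/m.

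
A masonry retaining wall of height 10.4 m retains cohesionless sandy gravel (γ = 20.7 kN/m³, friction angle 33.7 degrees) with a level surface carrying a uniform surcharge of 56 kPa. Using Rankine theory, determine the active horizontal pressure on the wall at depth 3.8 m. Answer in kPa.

K_a = (1 − sin φ)/(1 + sin φ) = 0.2863.
σ_v = γz + q = 20.7 × 3.8 + 56 = 134.7 kPa.
σ_h = K_a σ_v = 0.2863 × 134.7 = 38.55 kPa.

38.6 kPa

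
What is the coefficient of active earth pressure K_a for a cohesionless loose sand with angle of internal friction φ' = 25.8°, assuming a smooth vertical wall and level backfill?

K_a = (1 − sin φ)/(1 + sin φ) = (1 − sin 25.8°)/(1 + sin 25.8°) = 0.3935.

0.394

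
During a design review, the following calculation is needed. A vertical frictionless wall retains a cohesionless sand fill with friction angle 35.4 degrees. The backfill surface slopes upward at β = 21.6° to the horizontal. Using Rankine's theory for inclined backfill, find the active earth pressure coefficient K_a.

K_a = cos β · (cos β − √(cos²β − cos²φ)) / (cos β + √(cos²β − cos²φ)).
cos β = 0.9298, cos φ = 0.8151, √(cos²β − cos²φ) = 0.4473.
K_a = 0.9298 × (0.9298 − 0.4473)/(0.9298 + 0.4473) = 0.3258.

0.326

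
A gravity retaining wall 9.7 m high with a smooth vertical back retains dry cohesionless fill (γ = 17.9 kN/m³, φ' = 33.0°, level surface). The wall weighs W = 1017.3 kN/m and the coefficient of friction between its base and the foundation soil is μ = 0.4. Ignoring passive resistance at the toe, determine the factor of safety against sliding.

1.64

K_a = tan²(45° − 33.0°/2) = 0.2948.
P_a = ½K_aγH² = 0.5×0.2948×17.9×9.7² = 248.3 kN/m, acting at H/3 = 3.233 m above the base.
FS_sliding = μW / P_a = 0.4×1017.3 / 248.3 = 1.639.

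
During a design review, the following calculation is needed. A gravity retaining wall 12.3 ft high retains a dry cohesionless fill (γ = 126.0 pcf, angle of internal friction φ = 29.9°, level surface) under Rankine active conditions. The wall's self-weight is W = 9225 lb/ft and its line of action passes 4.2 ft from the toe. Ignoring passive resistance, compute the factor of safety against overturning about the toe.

2.96

K_a = tan²(45° − 29.9°/2) = 0.3347.
P_a = ½K_aγH² = 0.5×0.3347×126.0×12.3² = 3190 lb/ft, acting at H/3 = 4.100 ft above the base.
Overturning moment M_o = P_a × H/3 = 3190 × 4.100 = 13080.
Resisting moment M_r = W × 4.2 = 9225 × 4.2 = 38740.
FS_overturning = M_r/M_o = 38740/13080 = 2.962.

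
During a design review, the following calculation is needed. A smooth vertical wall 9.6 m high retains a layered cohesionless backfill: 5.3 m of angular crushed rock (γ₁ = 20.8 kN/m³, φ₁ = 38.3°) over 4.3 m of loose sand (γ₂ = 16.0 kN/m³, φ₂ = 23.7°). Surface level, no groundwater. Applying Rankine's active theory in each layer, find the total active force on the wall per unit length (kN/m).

K_a1 = tan²(45°−38.3°/2) = 0.2347; K_a2 = tan²(45°−23.7°/2) = 0.4266.
Layer 1: σ at base = K_a1 γ₁ h₁ = 25.88 kPa; P₁ = ½×25.88×5.3 = 68.57.
Layer 2: σ_v at top = γ₁h₁ = 110.2; σ_h top = K_a2×110.2 = 47.03; σ_h base = K_a2×(110.2+16.0×4.3) = 76.38.
P₂ = ½(47.03+76.38)×4.3 = 265.3. Total P_a = 68.57+265.3 = 333.9 kN/m.

334 kN/m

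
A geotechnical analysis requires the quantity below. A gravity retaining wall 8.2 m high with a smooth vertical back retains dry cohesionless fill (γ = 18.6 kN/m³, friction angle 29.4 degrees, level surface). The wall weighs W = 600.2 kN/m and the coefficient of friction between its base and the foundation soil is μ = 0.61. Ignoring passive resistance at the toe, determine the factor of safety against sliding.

1.71

K_a = tan²(45° − 29.4°/2) = 0.3415.
P_a = ½K_aγH² = 0.5×0.3415×18.6×8.2² = 213.5 kN/m, acting at H/3 = 2.733 m above the base.
FS_sliding = μW / P_a = 0.61×600.2 / 213.5 = 1.715.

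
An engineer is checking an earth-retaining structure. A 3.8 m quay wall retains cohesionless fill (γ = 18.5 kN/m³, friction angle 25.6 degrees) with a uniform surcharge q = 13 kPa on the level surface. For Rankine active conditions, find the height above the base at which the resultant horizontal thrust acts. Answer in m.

K_a = 0.3966.
Triangular part P₁ = ½K_aγH² = 52.97 at H/3 = 1.267 m; rectangular part P₂ = K_a q H = 19.59 at H/2 = 1.900 m.
ȳ = (P₁·1.267 + P₂·1.900)/(P₁+P₂) = 1.438 m.

1.44 m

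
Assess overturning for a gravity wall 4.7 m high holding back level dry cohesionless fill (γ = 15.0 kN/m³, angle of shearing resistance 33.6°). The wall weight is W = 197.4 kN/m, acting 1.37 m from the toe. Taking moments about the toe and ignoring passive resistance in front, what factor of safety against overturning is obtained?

K_a = tan²(45° − 33.6°/2) = 0.2875.
P_a = ½K_aγH² = 0.5×0.2875×15.0×4.7² = 47.63 kN/m, acting at H/3 = 1.567 m above the base.
Overturning moment M_o = P_a × H/3 = 47.63 × 1.567 = 74.62.
Resisting moment M_r = W × 1.37 = 197.4 × 1.37 = 270.4.
FS_overturning = M_r/M_o = 270.4/74.62 = 3.624.

3.62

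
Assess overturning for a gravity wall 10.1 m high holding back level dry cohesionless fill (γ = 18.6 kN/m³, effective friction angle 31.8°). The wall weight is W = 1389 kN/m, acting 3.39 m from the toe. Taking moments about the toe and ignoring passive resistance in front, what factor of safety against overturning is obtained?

K_a = tan²(45° − 31.8°/2) = 0.3098.
P_a = ½K_aγH² = 0.5×0.3098×18.6×10.1² = 293.9 kN/m, acting at H/3 = 3.367 m above the base.
Overturning moment M_o = P_a × H/3 = 293.9 × 3.367 = 989.5.
Resisting moment M_r = W × 3.39 = 1389 × 3.39 = 4709.
FS_overturning = M_r/M_o = 4709/989.5 = 4.759.

4.76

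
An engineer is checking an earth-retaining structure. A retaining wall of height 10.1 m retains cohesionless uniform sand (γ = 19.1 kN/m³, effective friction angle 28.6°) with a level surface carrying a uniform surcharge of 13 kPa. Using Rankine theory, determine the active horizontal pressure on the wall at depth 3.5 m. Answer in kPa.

28.2 kPa

K_a = (1 − sin φ)/(1 + sin φ) = 0.3525.
σ_v = γz + q = 19.1 × 3.5 + 13 = 79.85 kPa.
σ_h = K_a σ_v = 0.3525 × 79.85 = 28.15 kPa.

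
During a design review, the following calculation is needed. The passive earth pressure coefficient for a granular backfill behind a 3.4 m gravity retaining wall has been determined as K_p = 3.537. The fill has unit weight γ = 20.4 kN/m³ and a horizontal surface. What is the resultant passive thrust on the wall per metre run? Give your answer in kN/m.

P = ½ K_p γ H² = 0.5 × 3.537 × 20.4 × 3.4² = 417.1 kN/m.

417 kN/m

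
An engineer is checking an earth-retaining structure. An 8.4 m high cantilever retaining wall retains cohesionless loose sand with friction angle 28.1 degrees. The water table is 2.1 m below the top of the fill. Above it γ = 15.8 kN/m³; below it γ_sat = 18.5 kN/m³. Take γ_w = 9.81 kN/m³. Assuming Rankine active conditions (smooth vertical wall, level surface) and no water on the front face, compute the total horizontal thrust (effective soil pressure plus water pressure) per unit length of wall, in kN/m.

344 kN/m

K_a = tan²(45° − φ/2) = 0.3596.
γ' = 18.5 − 9.81 = 8.690 kN/m³. Depth below WT = 6.3 m.
σ'_h at WT = K_a γ d_w = 11.93 kPa; at base = 11.93 + K_a γ' × 6.3 = 31.62 kPa.
P₁ (0–2.1 m) = ½×11.93×2.1 = 12.53. P₂ (2.1–8.4 m) = ½(11.93+31.62)×6.3 = 137.2.
P_w = ½ γ_w h₂² = 0.5×9.81×6.3² = 194.7. Total = 12.53+137.2+194.7 = 344.4 kN/m.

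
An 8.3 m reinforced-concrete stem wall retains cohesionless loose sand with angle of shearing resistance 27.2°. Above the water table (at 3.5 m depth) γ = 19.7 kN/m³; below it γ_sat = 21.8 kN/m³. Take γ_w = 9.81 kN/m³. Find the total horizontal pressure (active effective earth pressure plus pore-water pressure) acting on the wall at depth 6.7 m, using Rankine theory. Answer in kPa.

71.4 kPa

K_a = (1 − sin φ)/(1 + sin φ) = 0.3726.
γ' = 21.8 − 9.81 = 11.99 kN/m³.
Effective vertical stress at 6.7 m: σ'_v = 19.7×3.5 + 11.99×3.20 = 107.3 kPa.
σ'_h = K_a σ'_v = 0.3726 × 107.3 = 39.99 kPa; u = γ_w × 3.20 = 31.39 kPa.
Total σ_h = 39.99 + 31.39 = 71.38 kPa.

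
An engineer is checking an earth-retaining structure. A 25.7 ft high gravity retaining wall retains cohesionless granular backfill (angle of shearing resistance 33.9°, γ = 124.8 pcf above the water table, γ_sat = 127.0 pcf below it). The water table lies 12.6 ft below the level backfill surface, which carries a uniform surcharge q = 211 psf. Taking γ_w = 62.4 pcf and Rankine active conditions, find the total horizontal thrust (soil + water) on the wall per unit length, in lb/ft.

17100 lb/ft

K_a = tan²(45° − φ/2) = 0.2839.
γ' = 127.0 − 62.4 = 64.60 pcf. h₂ = H − d_w = 13.1 ft.
σ'_h: at surface K_a·q = 59.90; at WT K_a(q+γd_w) = 506.3; at base K_a(q+γd_w+γ'h₂) = 746.6 psf.
P₁ = ½(59.90+506.3)×12.6 = 3567; P₂ = ½(506.3+746.6)×13.1 = 8207; P_w = ½γ_w h₂² = 5354.
Total = 3567+8207+5354 = 17130 lb/ft.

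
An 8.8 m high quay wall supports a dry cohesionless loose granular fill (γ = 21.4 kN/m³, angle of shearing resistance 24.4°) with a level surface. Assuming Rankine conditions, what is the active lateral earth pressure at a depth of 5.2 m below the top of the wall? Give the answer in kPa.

K_a = (1 − sin φ)/(1 + sin φ) = 0.4153.
σ_h = K_a γ z = 0.4153 × 21.4 × 5.2 = 46.22 kPa.

46.2 kPa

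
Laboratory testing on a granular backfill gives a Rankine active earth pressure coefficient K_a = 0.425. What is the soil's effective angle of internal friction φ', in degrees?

23.8°

K_a = tan²(45° − φ/2) ⇒ 45° − φ/2 = arctan(√0.425) = 33.10°.
φ = 2(45° − 33.10°) = 23.80°.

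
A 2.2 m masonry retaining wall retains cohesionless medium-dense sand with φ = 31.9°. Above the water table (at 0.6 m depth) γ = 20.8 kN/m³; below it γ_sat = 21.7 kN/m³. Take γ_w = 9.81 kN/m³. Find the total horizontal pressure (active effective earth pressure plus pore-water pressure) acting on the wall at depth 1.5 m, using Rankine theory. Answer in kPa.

K_a = (1 − sin φ)/(1 + sin φ) = 0.3085.
γ' = 21.7 − 9.81 = 11.89 kN/m³.
Effective vertical stress at 1.5 m: σ'_v = 20.8×0.6 + 11.89×0.900 = 23.18 kPa.
σ'_h = K_a σ'_v = 0.3085 × 23.18 = 7.152 kPa; u = γ_w × 0.900 = 8.829 kPa.
Total σ_h = 7.152 + 8.829 = 15.98 kPa.

16.0 kPa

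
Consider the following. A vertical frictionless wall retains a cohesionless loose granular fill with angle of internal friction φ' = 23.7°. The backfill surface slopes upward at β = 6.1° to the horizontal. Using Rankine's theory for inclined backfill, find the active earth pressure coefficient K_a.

K_a = cos β · (cos β − √(cos²β − cos²φ)) / (cos β + √(cos²β − cos²φ)).
cos β = 0.9943, cos φ = 0.9157, √(cos²β − cos²φ) = 0.3876.
K_a = 0.9943 × (0.9943 − 0.3876)/(0.9943 + 0.3876) = 0.4365.

0.437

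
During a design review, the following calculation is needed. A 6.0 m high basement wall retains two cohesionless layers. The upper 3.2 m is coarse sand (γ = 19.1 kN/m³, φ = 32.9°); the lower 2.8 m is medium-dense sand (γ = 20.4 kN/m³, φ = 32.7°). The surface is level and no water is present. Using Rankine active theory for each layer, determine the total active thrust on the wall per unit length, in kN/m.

K_a1 = tan²(45°−32.9°/2) = 0.2960; K_a2 = tan²(45°−32.7°/2) = 0.2985.
Layer 1: σ at base = K_a1 γ₁ h₁ = 18.09 kPa; P₁ = ½×18.09×3.2 = 28.95.
Layer 2: σ_v at top = γ₁h₁ = 61.12; σ_h top = K_a2×61.12 = 18.24; σ_h base = K_a2×(61.12+20.4×2.8) = 35.29.
P₂ = ½(18.24+35.29)×2.8 = 74.95. Total P_a = 28.95+74.95 = 103.9 kN/m.

104 kN/m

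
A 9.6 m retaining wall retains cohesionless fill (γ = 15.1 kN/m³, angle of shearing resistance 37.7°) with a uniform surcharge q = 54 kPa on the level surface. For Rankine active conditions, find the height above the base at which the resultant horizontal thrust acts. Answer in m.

3.88 m

K_a = 0.2411.
Triangular part P₁ = ½K_aγH² = 167.7 at H/3 = 3.200 m; rectangular part P₂ = K_a q H = 125.0 at H/2 = 4.800 m.
ȳ = (P₁·3.200 + P₂·4.800)/(P₁+P₂) = 3.883 m.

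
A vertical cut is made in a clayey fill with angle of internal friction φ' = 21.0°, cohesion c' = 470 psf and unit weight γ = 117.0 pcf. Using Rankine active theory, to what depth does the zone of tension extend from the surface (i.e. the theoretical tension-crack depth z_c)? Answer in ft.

11.7 ft

K_a = tan²(45° − 21.0°/2) = 0.4724; √K_a = 0.6873.
The active pressure is zero where K_a γ z = 2c√K_a, so z_c = 2c/(γ√K_a) = 2×470/(117.0×0.6873) = 11.69 ft.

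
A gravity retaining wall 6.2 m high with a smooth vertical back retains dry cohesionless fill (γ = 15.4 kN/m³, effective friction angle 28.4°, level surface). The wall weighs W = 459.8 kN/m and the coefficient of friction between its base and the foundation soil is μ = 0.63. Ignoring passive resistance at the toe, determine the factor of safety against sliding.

2.75

K_a = tan²(45° − 28.4°/2) = 0.3554.
P_a = ½K_aγH² = 0.5×0.3554×15.4×6.2² = 105.2 kN/m, acting at H/3 = 2.067 m above the base.
FS_sliding = μW / P_a = 0.63×459.8 / 105.2 = 2.754.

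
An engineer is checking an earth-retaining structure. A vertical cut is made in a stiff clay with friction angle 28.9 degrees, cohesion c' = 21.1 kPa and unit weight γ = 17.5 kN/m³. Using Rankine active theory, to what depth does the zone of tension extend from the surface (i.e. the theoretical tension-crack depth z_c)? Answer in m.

4.09 m

K_a = tan²(45° − 28.9°/2) = 0.3484; √K_a = 0.5902.
The active pressure is zero where K_a γ z = 2c√K_a, so z_c = 2c/(γ√K_a) = 2×21.1/(17.5×0.5902) = 4.086 m.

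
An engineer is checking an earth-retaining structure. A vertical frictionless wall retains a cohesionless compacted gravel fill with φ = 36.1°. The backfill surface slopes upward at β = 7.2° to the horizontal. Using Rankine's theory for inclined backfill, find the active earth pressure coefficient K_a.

K_a = cos β · (cos β − √(cos²β − cos²φ)) / (cos β + √(cos²β − cos²φ)).
cos β = 0.9921, cos φ = 0.8080, √(cos²β − cos²φ) = 0.5757.
K_a = 0.9921 × (0.9921 − 0.5757)/(0.9921 + 0.5757) = 0.2635.

0.263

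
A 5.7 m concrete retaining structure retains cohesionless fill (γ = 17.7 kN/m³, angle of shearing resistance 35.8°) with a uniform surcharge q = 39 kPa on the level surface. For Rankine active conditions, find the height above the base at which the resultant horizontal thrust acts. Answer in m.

K_a = 0.2619.
Triangular part P₁ = ½K_aγH² = 75.30 at H/3 = 1.900 m; rectangular part P₂ = K_a q H = 58.21 at H/2 = 2.850 m.
ȳ = (P₁·1.900 + P₂·2.850)/(P₁+P₂) = 2.314 m.

2.31 m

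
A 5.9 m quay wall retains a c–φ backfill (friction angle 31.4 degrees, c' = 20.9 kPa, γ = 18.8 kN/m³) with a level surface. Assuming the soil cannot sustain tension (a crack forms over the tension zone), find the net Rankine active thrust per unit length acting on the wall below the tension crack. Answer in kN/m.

11.1 kN/m

K_a = 0.3149; √K_a = 0.5612.
Tension-crack depth z_c = 2c/(γ√K_a) = 2×20.9/(18.8×0.5612) = 3.962 m.
σ_a at base = K_a γ H − 2c√K_a = 0.3149×18.8×5.9 − 2×20.9×0.5612 = 11.47 kPa.
P_a = ½ × 11.47 × (H − z_c) = 0.5×11.47×1.938 = 11.12 kN/m.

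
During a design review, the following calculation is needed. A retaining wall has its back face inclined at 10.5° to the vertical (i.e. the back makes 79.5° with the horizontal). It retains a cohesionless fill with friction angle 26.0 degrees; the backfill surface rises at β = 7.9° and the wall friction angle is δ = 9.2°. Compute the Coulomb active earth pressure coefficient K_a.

0.494

K_a = sin²(α+φ) / [sin²α · sin(α−δ) · (1 + √{sin(φ+δ)sin(φ−β) / (sin(α−δ)sin(α+β))})²].
With α = 79.5°, φ = 26.0°, δ = 9.2°, β = 7.9°: K_a = 0.4945.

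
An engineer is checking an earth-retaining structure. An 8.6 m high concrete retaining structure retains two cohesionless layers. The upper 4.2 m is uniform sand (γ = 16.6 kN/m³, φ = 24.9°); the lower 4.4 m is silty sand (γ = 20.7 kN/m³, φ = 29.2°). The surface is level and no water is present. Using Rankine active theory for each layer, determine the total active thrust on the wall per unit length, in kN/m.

K_a1 = tan²(45°−24.9°/2) = 0.4074; K_a2 = tan²(45°−29.2°/2) = 0.3442.
Layer 1: σ at base = K_a1 γ₁ h₁ = 28.41 kPa; P₁ = ½×28.41×4.2 = 59.65.
Layer 2: σ_v at top = γ₁h₁ = 69.72; σ_h top = K_a2×69.72 = 24.00; σ_h base = K_a2×(69.72+20.7×4.4) = 55.35.
P₂ = ½(24.00+55.35)×4.4 = 174.6. Total P_a = 59.65+174.6 = 234.2 kN/m.

234 kN/m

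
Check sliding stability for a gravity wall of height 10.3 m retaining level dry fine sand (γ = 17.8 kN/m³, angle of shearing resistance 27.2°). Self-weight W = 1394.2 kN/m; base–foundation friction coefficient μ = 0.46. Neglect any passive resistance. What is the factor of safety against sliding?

K_a = tan²(45° − 27.2°/2) = 0.3726.
P_a = ½K_aγH² = 0.5×0.3726×17.8×10.3² = 351.8 kN/m, acting at H/3 = 3.433 m above the base.
FS_sliding = μW / P_a = 0.46×1394.2 / 351.8 = 1.823.

1.82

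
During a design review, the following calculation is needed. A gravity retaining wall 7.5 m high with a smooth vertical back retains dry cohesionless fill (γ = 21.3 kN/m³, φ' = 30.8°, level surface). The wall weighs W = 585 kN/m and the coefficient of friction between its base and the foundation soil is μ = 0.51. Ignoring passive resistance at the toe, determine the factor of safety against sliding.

1.54

K_a = tan²(45° − 30.8°/2) = 0.3227.
P_a = ½K_aγH² = 0.5×0.3227×21.3×7.5² = 193.3 kN/m, acting at H/3 = 2.500 m above the base.
FS_sliding = μW / P_a = 0.51×585 / 193.3 = 1.543.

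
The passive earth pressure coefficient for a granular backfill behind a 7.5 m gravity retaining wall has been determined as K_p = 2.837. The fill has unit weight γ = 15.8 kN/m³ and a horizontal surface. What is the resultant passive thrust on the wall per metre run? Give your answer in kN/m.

P = ½ K_p γ H² = 0.5 × 2.837 × 15.8 × 7.5² = 1261 kN/m.

1260 kN/m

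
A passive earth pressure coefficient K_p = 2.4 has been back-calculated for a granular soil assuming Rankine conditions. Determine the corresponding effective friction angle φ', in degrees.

K_p = (1+sin φ)/(1−sin φ) ⇒ sin φ = (K_p − 1)/(K_p + 1) = 0.4118.
φ = arcsin(0.4118) = 24.32°.

24.3°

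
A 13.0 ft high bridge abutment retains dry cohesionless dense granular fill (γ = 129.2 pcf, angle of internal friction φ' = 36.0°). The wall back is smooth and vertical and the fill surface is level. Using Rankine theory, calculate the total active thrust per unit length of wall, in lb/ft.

K_a = tan²(45° − φ/2) = 0.2596.
P_a = ½ K_a γ H² = 0.5 × 0.2596 × 129.2 × 13.0² = 2834 lb/ft.

2830 lb/ft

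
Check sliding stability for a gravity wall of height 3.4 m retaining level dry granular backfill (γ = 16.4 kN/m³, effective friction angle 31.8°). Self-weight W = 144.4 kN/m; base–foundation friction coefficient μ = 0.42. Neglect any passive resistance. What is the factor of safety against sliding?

K_a = tan²(45° − 31.8°/2) = 0.3098.
P_a = ½K_aγH² = 0.5×0.3098×16.4×3.4² = 29.37 kN/m, acting at H/3 = 1.133 m above the base.
FS_sliding = μW / P_a = 0.42×144.4 / 29.37 = 2.065.

2.07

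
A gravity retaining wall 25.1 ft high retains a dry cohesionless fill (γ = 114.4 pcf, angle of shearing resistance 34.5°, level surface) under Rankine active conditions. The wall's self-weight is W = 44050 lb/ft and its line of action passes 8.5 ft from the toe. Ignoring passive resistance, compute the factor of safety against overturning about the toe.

4.49

K_a = tan²(45° − 34.5°/2) = 0.2768.
P_a = ½K_aγH² = 0.5×0.2768×114.4×25.1² = 9975 lb/ft, acting at H/3 = 8.367 ft above the base.
Overturning moment M_o = P_a × H/3 = 9975 × 8.367 = 83460.
Resisting moment M_r = W × 8.5 = 44050 × 8.5 = 374400.
FS_overturning = M_r/M_o = 374400/83460 = 4.486.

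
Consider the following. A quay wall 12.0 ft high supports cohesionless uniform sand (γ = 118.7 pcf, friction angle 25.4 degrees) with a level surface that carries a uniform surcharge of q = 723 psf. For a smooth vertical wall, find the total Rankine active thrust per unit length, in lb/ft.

K_a = tan²(45° − φ/2) = 0.3996.
Soil triangle: ½ K_a γ H² = 0.5×0.3996×118.7×12.0² = 3416 lb/ft.
Surcharge rectangle: K_a q H = 0.3996×723×12.0 = 3467 lb/ft.
Total = 3416 + 3467 = 6883 lb/ft.

6880 lb/ft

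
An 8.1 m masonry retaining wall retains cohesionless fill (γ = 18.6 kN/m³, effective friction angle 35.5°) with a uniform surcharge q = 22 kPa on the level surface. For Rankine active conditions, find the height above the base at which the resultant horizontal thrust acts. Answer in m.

K_a = 0.2653.
Triangular part P₁ = ½K_aγH² = 161.9 at H/3 = 2.700 m; rectangular part P₂ = K_a q H = 47.27 at H/2 = 4.050 m.
ȳ = (P₁·2.700 + P₂·4.050)/(P₁+P₂) = 3.005 m.

3.01 m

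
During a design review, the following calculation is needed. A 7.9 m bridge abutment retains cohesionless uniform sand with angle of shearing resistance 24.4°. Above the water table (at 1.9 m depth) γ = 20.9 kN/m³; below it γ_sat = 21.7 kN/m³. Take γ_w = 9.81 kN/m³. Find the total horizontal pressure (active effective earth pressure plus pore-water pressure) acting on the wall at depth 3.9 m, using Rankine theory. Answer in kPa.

46.0 kPa

K_a = (1 − sin φ)/(1 + sin φ) = 0.4153.
γ' = 21.7 − 9.81 = 11.89 kN/m³.
Effective vertical stress at 3.9 m: σ'_v = 20.9×1.9 + 11.89×2.00 = 63.49 kPa.
σ'_h = K_a σ'_v = 0.4153 × 63.49 = 26.37 kPa; u = γ_w × 2.00 = 19.62 kPa.
Total σ_h = 26.37 + 19.62 = 45.99 kPa.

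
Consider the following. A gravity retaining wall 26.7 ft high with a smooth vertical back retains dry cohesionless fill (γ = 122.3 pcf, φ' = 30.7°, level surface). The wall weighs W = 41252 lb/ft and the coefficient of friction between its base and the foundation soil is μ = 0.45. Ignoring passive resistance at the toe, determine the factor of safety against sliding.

K_a = tan²(45° − 30.7°/2) = 0.3240.
P_a = ½K_aγH² = 0.5×0.3240×122.3×26.7² = 14130 lb/ft, acting at H/3 = 8.900 ft above the base.
FS_sliding = μW / P_a = 0.45×41252 / 14130 = 1.314.

1.31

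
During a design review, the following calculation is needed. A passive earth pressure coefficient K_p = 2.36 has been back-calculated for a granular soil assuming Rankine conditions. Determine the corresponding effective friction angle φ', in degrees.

K_p = (1+sin φ)/(1−sin φ) ⇒ sin φ = (K_p − 1)/(K_p + 1) = 0.4048.
φ = arcsin(0.4048) = 23.88°.

23.9°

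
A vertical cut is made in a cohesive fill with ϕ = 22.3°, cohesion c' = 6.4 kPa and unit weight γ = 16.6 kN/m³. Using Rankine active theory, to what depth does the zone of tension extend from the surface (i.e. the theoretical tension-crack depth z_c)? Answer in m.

K_a = tan²(45° − 22.3°/2) = 0.4498; √K_a = 0.6707.
The active pressure is zero where K_a γ z = 2c√K_a, so z_c = 2c/(γ√K_a) = 2×6.4/(16.6×0.6707) = 1.150 m.

1.15 m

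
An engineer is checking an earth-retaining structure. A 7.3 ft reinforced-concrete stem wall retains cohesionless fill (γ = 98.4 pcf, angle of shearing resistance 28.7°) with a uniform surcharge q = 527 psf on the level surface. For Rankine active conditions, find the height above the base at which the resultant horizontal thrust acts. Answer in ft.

K_a = 0.3511.
Triangular part P₁ = ½K_aγH² = 920.7 at H/3 = 2.433 ft; rectangular part P₂ = K_a q H = 1351 at H/2 = 3.650 ft.
ȳ = (P₁·2.433 + P₂·3.650)/(P₁+P₂) = 3.157 ft.

3.16 ft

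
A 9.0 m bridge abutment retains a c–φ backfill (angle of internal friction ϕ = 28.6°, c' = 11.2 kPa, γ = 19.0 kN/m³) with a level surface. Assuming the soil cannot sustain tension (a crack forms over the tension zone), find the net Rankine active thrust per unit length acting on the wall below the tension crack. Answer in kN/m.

165 kN/m

K_a = 0.3525; √K_a = 0.5938.
Tension-crack depth z_c = 2c/(γ√K_a) = 2×11.2/(19.0×0.5938) = 1.986 m.
σ_a at base = K_a γ H − 2c√K_a = 0.3525×19.0×9.0 − 2×11.2×0.5938 = 46.99 kPa.
P_a = ½ × 46.99 × (H − z_c) = 0.5×46.99×7.014 = 164.8 kN/m.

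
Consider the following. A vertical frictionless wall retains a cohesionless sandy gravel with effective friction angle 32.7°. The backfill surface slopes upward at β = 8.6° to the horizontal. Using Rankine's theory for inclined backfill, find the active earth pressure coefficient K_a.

0.308

K_a = cos β · (cos β − √(cos²β − cos²φ)) / (cos β + √(cos²β − cos²φ)).
cos β = 0.9888, cos φ = 0.8415, √(cos²β − cos²φ) = 0.5191.
K_a = 0.9888 × (0.9888 − 0.5191)/(0.9888 + 0.5191) = 0.3079.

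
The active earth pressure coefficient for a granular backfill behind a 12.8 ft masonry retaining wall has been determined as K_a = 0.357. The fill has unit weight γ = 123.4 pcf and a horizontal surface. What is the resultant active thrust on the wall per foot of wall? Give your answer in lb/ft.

P = ½ K_a γ H² = 0.5 × 0.357 × 123.4 × 12.8² = 3609 lb/ft.

3610 lb/ft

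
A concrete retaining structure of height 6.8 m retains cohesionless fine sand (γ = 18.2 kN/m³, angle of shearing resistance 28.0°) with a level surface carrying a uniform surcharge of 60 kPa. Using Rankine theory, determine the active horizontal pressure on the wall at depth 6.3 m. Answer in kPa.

63.1 kPa

K_a = (1 − sin φ)/(1 + sin φ) = 0.3610.
σ_v = γz + q = 18.2 × 6.3 + 60 = 174.7 kPa.
σ_h = K_a σ_v = 0.3610 × 174.7 = 63.06 kPa.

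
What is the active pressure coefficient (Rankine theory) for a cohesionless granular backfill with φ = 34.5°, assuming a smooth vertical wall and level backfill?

K_a = (1 − sin φ)/(1 + sin φ) = (1 − sin 34.5°)/(1 + sin 34.5°) = 0.2768.

0.277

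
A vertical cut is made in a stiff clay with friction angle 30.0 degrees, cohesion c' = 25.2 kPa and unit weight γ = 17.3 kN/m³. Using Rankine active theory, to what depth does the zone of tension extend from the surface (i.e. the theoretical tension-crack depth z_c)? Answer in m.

K_a = tan²(45° − 30.0°/2) = 0.3333; √K_a = 0.5774.
The active pressure is zero where K_a γ z = 2c√K_a, so z_c = 2c/(γ√K_a) = 2×25.2/(17.3×0.5774) = 5.046 m.

5.05 m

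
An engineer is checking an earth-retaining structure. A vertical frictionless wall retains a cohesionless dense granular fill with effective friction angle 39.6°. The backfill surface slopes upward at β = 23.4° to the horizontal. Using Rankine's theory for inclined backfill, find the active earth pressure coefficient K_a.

0.272

K_a = cos β · (cos β − √(cos²β − cos²φ)) / (cos β + √(cos²β − cos²φ)).
cos β = 0.9178, cos φ = 0.7705, √(cos²β − cos²φ) = 0.4986.
K_a = 0.9178 × (0.9178 − 0.4986)/(0.9178 + 0.4986) = 0.2716.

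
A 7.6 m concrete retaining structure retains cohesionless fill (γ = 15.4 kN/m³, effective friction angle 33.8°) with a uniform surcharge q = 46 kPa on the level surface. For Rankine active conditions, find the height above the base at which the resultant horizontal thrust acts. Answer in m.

3.09 m

K_a = 0.2851.
Triangular part P₁ = ½K_aγH² = 126.8 at H/3 = 2.533 m; rectangular part P₂ = K_a q H = 99.67 at H/2 = 3.800 m.
ȳ = (P₁·2.533 + P₂·3.800)/(P₁+P₂) = 3.091 m.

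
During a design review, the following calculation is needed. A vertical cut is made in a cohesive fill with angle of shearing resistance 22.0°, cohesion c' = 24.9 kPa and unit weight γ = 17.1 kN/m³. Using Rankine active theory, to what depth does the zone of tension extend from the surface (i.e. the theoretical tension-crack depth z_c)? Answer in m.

K_a = tan²(45° − 22.0°/2) = 0.4550; √K_a = 0.6745.
The active pressure is zero where K_a γ z = 2c√K_a, so z_c = 2c/(γ√K_a) = 2×24.9/(17.1×0.6745) = 4.318 m.

4.32 m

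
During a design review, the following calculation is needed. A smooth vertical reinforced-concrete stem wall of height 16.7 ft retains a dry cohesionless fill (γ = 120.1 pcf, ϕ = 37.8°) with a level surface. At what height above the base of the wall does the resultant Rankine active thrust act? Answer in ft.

K_a = 0.2400.
The pressure distribution is triangular, so the resultant acts at H/3 above the base = 16.7/3 = 5.567 ft.

5.57 ft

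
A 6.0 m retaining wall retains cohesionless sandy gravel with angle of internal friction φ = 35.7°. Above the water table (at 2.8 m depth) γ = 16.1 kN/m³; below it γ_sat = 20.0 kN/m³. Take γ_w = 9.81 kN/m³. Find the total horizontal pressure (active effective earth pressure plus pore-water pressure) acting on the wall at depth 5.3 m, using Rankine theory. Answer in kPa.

43.1 kPa

K_a = (1 − sin φ)/(1 + sin φ) = 0.2630.
γ' = 20.0 − 9.81 = 10.19 kN/m³.
Effective vertical stress at 5.3 m: σ'_v = 16.1×2.8 + 10.19×2.50 = 70.55 kPa.
σ'_h = K_a σ'_v = 0.2630 × 70.55 = 18.56 kPa; u = γ_w × 2.50 = 24.53 kPa.
Total σ_h = 18.56 + 24.53 = 43.08 kPa.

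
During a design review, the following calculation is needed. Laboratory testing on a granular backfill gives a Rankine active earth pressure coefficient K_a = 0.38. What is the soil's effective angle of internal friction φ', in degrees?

26.7°

K_a = tan²(45° − φ/2) ⇒ 45° − φ/2 = arctan(√0.38) = 31.65°.
φ = 2(45° − 31.65°) = 26.70°.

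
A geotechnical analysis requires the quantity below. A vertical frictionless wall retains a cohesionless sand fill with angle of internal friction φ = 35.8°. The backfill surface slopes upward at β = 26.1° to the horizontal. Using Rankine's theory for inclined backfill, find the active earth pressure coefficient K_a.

K_a = cos β · (cos β − √(cos²β − cos²φ)) / (cos β + √(cos²β − cos²φ)).
cos β = 0.8980, cos φ = 0.8111, √(cos²β − cos²φ) = 0.3855.
K_a = 0.8980 × (0.8980 − 0.3855)/(0.8980 + 0.3855) = 0.3586.

0.359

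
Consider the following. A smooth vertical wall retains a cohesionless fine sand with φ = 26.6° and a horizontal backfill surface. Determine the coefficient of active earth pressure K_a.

0.381

K_a = tan²(45° − φ/2) = tan²(31.70°) = 0.3814.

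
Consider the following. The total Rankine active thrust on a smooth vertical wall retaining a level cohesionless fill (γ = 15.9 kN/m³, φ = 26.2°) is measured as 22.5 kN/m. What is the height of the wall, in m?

2.70 m

K_a = 0.3874. P_a = ½ K_a γ H² ⇒ H = √(2P_a/(K_a γ)).
H = √(2×22.5/(0.3874×15.9)) = 2.703 m.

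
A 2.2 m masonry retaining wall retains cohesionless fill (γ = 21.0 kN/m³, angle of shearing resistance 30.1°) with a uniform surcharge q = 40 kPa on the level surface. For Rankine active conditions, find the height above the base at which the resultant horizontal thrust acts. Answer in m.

K_a = 0.3320.
Triangular part P₁ = ½K_aγH² = 16.87 at H/3 = 0.7333 m; rectangular part P₂ = K_a q H = 29.22 at H/2 = 1.100 m.
ȳ = (P₁·0.7333 + P₂·1.100)/(P₁+P₂) = 0.9658 m.

0.966 m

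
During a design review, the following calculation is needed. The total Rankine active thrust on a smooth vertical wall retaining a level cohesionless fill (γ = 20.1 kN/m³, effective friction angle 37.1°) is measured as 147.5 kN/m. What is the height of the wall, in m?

K_a = 0.2475. P_a = ½ K_a γ H² ⇒ H = √(2P_a/(K_a γ)).
H = √(2×147.5/(0.2475×20.1)) = 7.701 m.

7.70 m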